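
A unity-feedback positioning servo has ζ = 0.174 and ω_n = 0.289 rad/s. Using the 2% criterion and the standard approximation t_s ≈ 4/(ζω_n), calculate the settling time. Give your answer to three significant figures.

t_s ≈ 79.5 s

t_s ≈ 4/(ζω_n) = 4/(0.174 × 0.289) = 79.5 s.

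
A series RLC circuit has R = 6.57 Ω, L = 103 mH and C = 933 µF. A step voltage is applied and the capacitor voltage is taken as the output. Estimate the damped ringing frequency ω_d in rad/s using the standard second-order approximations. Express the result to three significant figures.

For a series RLC circuit (capacitor voltage as output), ω_n = 1/√(LC) = 1/√(103 mH · 933 µF) = 102 rad/s.
ζ = (R/2)·√(C/L) = (6.57/2)·√(933 µF/103 mH) = 0.313.
ω_d = 102·√(1 − 0.313²) = 96.9 rad/s.

ω_d ≈ 96.9 rad/s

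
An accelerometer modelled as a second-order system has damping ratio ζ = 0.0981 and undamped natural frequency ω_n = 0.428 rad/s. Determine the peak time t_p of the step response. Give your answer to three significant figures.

The damped frequency is ω_d = ω_n√(1−ζ²) = 0.428·√(1−0.00962) = 0.426 rad/s.
Peak time t_p = π/ω_d = π/0.426 = 7.38 s.

t_p ≈ 7.38 s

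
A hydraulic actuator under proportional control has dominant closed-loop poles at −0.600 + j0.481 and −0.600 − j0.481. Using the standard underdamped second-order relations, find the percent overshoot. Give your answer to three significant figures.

With σ = 0.600, ω_d = 0.481: ω_n = √(σ²+ω_d²) = 0.769 rad/s, ζ = σ/ω_n = 0.780.
Overshoot: exp(−π·0.780/√(1−0.780²)) = 0.0199, i.e. 1.99%.

%OS ≈ 1.99%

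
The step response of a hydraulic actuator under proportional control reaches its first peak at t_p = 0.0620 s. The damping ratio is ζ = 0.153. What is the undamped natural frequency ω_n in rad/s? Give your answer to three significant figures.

ω_n ≈ 51.3 rad/s

Peak time t_p = π/ω_d, so ω_d = π/t_p = π/0.0620 = 50.7 rad/s.
ω_n = ω_d/√(1−ζ²) = 50.7/√0.977 = 51.3 rad/s.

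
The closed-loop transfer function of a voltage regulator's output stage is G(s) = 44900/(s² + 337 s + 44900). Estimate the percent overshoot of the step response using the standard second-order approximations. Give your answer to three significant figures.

Matching coefficients with s² + 2ζω_n s + ω_n² gives ω_n² = 44900 ⇒ ω_n = 212 rad/s, and ζ = 337/(2ω_n) = 0.795.
%OS = 100·exp(−πζ/√(1−ζ²)) = 1.62%.

%OS ≈ 1.62%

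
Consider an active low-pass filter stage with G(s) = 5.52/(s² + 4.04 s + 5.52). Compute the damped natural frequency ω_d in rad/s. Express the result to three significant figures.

Matching coefficients with s² + 2ζω_n s + ω_n² gives ω_n² = 5.52 ⇒ ω_n = 2.35 rad/s, and ζ = 4.04/(2ω_n) = 0.860.
ω_d = ω_n√(1−ζ²) = 1.20 rad/s.

ω_d ≈ 1.20 rad/s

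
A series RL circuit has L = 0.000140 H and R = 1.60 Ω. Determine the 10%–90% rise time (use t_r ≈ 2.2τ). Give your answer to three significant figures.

τ = L/R = 0.000140/1.60 = 0.0000875 s.
t_r ≈ 2.2τ = 0.000192 s.

t_r ≈ 0.000192 s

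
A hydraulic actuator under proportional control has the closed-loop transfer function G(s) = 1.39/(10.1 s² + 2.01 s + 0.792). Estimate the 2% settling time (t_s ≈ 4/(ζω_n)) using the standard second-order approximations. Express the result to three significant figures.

t_s ≈ 40.2 s

Dividing through by 10.1: denominator becomes s² + 0.1990 s + 0.07842.
So ω_n = √0.07842 = 0.280 rad/s and ζ = 0.1990/(2·0.280) = 0.355.
t_s ≈ 4/(ζω_n) = 40.2 s.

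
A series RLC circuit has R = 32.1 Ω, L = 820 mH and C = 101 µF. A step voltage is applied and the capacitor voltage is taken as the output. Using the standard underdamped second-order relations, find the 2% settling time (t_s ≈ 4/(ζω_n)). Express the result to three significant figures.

t_s ≈ 0.204 s

For a series RLC circuit (capacitor voltage as output), ω_n = 1/√(LC) = 1/√(820 mH · 101 µF) = 110 rad/s.
ζ = (R/2)·√(C/L) = (32.1/2)·√(101 µF/820 mH) = 0.178.
t_s ≈ 4/(ζω_n) = 0.204 s.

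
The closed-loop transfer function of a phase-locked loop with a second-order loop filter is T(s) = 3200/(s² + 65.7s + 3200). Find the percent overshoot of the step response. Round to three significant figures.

%OS ≈ 10.6%

Matching coefficients with s² + 2ζω_n s + ω_n² gives ω_n² = 3200 ⇒ ω_n = 56.6 rad/s, and ζ = 65.7/(2ω_n) = 0.581.
Overshoot: exp(−π·0.581/√(1−0.581²)) = 0.106, i.e. 10.6%.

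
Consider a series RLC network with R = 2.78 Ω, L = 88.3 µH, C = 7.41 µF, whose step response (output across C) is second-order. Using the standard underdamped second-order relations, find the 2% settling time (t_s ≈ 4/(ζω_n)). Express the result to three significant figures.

t_s ≈ 0.000254 s

For a series RLC circuit (capacitor voltage as output), ω_n = 1/√(LC) = 1/√(88.3 µH · 7.41 µF) = 39100 rad/s.
ζ = (R/2)·√(C/L) = (2.78/2)·√(7.41 µF/88.3 µH) = 0.403.
t_s ≈ 4/(ζω_n) = 0.000254 s.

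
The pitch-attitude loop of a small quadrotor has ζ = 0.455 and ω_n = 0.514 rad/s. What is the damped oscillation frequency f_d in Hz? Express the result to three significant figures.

f_d ≈ 0.0728 Hz

ω_d = ω_n√(1−ζ²) = 0.514·√0.793 = 0.458 rad/s.
f_d = ω_d/(2π) = 0.0728 Hz.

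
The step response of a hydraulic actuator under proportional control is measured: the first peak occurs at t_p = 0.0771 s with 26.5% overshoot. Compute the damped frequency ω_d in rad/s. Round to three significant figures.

ω_d ≈ 40.7 rad/s

t_p = π/ω_d, so ω_d = π/0.0771 = 40.7 rad/s.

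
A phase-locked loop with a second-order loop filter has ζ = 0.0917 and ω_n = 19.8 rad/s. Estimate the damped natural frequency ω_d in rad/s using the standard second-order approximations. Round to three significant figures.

ω_d = ω_n√(1−ζ²) = 19.8·√0.992 = 19.7 rad/s.

ω_d ≈ 19.7 rad/s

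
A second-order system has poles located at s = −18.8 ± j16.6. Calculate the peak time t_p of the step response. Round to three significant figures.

t_p ≈ 0.189 s

t_p = π/ω_d with ω_d = 16.6 (the imaginary part), so t_p = 0.189 s.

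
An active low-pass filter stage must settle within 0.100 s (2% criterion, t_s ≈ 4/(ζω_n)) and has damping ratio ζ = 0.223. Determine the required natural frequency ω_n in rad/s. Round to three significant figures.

ω_n ≈ 179 rad/s

Rearranging t_s ≈ 4/(ζω_n) gives ω_n = 4/(ζ·t_s) = 4/(0.223 × 0.100) = 179 rad/s.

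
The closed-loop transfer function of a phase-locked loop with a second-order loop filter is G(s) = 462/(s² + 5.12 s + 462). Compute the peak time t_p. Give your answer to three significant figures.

t_p ≈ 0.147 s

ω_n = √462 = 21.5 rad/s; ζ = 5.12/(2·21.5) = 0.119.
ω_d = ω_n√(1−ζ²) = 21.3 rad/s. Then t_p = π/ω_d = 0.147 s.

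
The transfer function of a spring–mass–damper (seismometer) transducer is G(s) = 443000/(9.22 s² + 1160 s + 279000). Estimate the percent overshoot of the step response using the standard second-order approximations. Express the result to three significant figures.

%OS ≈ 29.6%

Dividing through by 9.22: denominator becomes s² + 125.8 s + 30260.
So ω_n = √30260 = 174 rad/s and ζ = 125.8/(2·174) = 0.362.
%OS = 100 e^{−πζ/√(1−ζ²)} with ζ = 0.362 gives 29.6%.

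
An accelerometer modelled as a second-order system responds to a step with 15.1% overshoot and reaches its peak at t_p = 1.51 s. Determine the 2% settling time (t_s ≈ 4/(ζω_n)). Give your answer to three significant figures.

t_s ≈ 3.19 s

The overshoot fixes ζ = −ln(OS)/√(π²+ln²(OS)) = 0.516.
From t_p = π/ω_d, ω_d = π/1.51 = 2.08 rad/s, so ω_n = ω_d/√(1−ζ²) = 2.43 rad/s.
t_s ≈ 4/(ζω_n) = 4/(0.516·2.43) = 3.19 s.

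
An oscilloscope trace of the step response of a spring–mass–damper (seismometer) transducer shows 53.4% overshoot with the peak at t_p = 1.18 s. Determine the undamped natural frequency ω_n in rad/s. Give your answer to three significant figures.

ζ from %OS: ζ = |ln 0.534|/√(π²+ln²0.534) = 0.196.
From t_p = π/ω_d, ω_d = π/1.18 = 2.66 rad/s, so ω_n = ω_d/√(1−ζ²) = 2.71 rad/s.

ω_n ≈ 2.71 rad/s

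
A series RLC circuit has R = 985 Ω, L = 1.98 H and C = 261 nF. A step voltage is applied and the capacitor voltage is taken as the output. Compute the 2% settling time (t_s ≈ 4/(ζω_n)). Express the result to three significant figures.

For a series RLC circuit (capacitor voltage as output), ω_n = 1/√(LC) = 1/√(1.98 H · 261 nF) = 1390 rad/s.
ζ = (R/2)·√(C/L) = (985/2)·√(261 nF/1.98 H) = 0.179.
t_s ≈ 4/(ζω_n) = 0.0161 s.

t_s ≈ 0.0161 s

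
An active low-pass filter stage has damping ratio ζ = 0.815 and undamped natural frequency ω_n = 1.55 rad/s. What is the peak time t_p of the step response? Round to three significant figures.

The damped frequency is ω_d = ω_n√(1−ζ²) = 1.55·√(1−0.664) = 0.898 rad/s.
Peak time t_p = π/ω_d = π/0.898 = 3.50 s.

t_p ≈ 3.50 s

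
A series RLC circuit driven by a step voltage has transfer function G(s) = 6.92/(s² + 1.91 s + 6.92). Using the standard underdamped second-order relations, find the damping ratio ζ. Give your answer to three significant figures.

ζ ≈ 0.363

ω_n = √6.92 = 2.63 rad/s; ζ = 1.91/(2·2.63) = 0.363.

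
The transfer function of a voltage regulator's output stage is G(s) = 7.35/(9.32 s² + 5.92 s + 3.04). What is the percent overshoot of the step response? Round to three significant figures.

%OS ≈ 12.2%

Dividing through by 9.32: denominator becomes s² + 0.6352 s + 0.3262.
So ω_n = √0.3262 = 0.571 rad/s and ζ = 0.6352/(2·0.571) = 0.556.
Overshoot: exp(−π·0.556/√(1−0.556²)) = 0.122, i.e. 12.2%.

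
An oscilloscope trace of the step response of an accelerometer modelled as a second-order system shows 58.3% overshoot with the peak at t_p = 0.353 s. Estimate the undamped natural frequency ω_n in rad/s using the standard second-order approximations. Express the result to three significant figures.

ω_n ≈ 9.03 rad/s

The overshoot fixes ζ = −ln(OS)/√(π²+ln²(OS)) = 0.169.
t_p = π/ω_d ⇒ ω_d = 8.90 rad/s; then ω_n = ω_d/√(1−ζ²) = 9.03 rad/s.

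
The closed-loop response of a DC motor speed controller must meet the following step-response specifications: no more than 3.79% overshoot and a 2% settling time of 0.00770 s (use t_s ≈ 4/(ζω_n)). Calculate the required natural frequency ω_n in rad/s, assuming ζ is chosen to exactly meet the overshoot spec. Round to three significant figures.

ζ = −ln(OS)/√(π² + (ln OS)²). With OS = 0.0379, ln OS = −3.273 and ζ = 3.273/4.537 = 0.721.
From t_s ≈ 4/(ζω_n): ω_n = 4/(ζ·t_s) = 4/(0.721·0.00770) = 720 rad/s.

ω_n ≈ 720 rad/s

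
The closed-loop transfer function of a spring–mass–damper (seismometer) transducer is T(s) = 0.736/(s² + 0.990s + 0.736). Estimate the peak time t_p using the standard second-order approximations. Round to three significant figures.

t_p ≈ 4.48 s

ω_n = √0.736 = 0.858 rad/s; ζ = 0.990/(2·0.858) = 0.577.
The damped frequency ω_d = ω_n√(1−ζ²) = 0.701 rad/s. Then t_p = π/ω_d = 4.48 s.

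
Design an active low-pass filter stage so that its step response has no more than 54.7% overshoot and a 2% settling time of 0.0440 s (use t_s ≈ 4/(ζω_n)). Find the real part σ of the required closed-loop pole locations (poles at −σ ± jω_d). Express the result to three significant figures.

σ ≈ 90.9

The settling-time spec alone fixes σ = ζω_n = 4/t_s = 4/0.0440 = 90.9.
(Overshoot then fixes ζ = 0.189 and hence ω_d = σ·√(1−ζ²)/ζ = 473 rad/s.)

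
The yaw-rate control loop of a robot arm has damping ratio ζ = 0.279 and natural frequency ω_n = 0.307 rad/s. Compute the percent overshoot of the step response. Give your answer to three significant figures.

For an underdamped second-order system, %OS = 100·exp(−πζ/√(1−ζ²)).
πζ/√(1−ζ²) = π·0.279/√(1−0.0778) = 0.9127, so %OS = 100·e^(−0.9127) = 40.1%.

%OS ≈ 40.1%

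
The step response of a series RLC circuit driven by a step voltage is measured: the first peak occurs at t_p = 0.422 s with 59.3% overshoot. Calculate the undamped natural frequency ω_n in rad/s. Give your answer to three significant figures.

ω_n ≈ 7.55 rad/s

ζ from %OS: ζ = |ln 0.593|/√(π²+ln²0.593) = 0.164.
From t_p = π/ω_d, ω_d = π/0.422 = 7.44 rad/s, so ω_n = ω_d/√(1−ζ²) = 7.55 rad/s.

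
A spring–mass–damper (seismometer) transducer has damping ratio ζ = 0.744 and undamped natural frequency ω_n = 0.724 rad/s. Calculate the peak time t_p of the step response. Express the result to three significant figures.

The damped frequency is ω_d = ω_n√(1−ζ²) = 0.724·√(1−0.554) = 0.484 rad/s.
Peak time t_p = π/ω_d = π/0.484 = 6.49 s.

t_p ≈ 6.49 s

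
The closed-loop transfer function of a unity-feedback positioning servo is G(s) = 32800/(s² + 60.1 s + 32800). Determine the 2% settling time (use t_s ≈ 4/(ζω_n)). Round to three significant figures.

Matching coefficients with s² + 2ζω_n s + ω_n² gives ω_n² = 32800 ⇒ ω_n = 181 rad/s, and ζ = 60.1/(2ω_n) = 0.166.
t_s ≈ 4/(ζω_n) = 4/(0.166·181) = 0.133 s.

t_s ≈ 0.133 s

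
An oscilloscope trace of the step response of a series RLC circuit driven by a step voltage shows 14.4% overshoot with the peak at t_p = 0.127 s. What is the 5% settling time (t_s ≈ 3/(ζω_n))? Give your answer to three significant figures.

t_s ≈ 0.197 s

The overshoot fixes ζ = −ln(OS)/√(π²+ln²(OS)) = 0.525.
t_p = π/ω_d ⇒ ω_d = 24.7 rad/s; then ω_n = ω_d/√(1−ζ²) = 29.1 rad/s.
t_s ≈ 3/(ζω_n) = 3/(0.525·29.1) = 0.197 s.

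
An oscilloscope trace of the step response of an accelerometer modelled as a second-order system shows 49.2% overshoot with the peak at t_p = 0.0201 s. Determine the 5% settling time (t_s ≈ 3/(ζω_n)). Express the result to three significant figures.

t_s ≈ 0.0850 s

From the overshoot, ζ = −ln(OS)/√(π²+ln²(OS)) = 0.220.
From t_p = π/ω_d, ω_d = π/0.0201 = 156 rad/s, so ω_n = ω_d/√(1−ζ²) = 160 rad/s.
t_s ≈ 3/(ζω_n) = 3/(0.220·160) = 0.0850 s.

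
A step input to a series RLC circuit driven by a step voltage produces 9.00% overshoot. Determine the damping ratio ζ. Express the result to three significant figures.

Inverting the overshoot relation: ζ = |ln 0.0900|/√(π² + ln²0.0900) = 0.608.

ζ ≈ 0.608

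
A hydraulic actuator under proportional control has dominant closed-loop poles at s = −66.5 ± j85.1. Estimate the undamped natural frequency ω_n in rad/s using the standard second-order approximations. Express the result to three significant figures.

ω_n ≈ 108 rad/s

The poles are at −σ ± jω_d with σ = 66.5 and ω_d = 85.1, so ω_n = √(σ²+ω_d²) = 108 rad/s and ζ = σ/ω_n = 0.616.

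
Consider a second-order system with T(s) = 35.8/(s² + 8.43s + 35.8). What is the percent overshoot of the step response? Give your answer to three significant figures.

%OS ≈ 4.42%

Comparing the denominator to s² + 2ζω_n s + ω_n²: ω_n = √35.8 = 5.98 rad/s, and 2ζω_n = 8.43 so ζ = 8.43/(2·5.98) = 0.704.
%OS = 100·exp(−πζ/√(1−ζ²)) = 4.42%.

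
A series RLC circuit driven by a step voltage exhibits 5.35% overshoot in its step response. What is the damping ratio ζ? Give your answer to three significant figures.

ζ ≈ 0.682

Inverting the overshoot relation: ζ = |ln 0.0535|/√(π² + ln²0.0535) = 0.682.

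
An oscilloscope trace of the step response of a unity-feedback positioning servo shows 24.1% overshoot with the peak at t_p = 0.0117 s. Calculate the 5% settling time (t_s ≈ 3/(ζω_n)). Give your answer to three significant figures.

t_s ≈ 0.0247 s

The overshoot fixes ζ = −ln(OS)/√(π²+ln²(OS)) = 0.413.
t_p = π/ω_d ⇒ ω_d = 269 rad/s; then ω_n = ω_d/√(1−ζ²) = 295 rad/s.
t_s ≈ 3/(ζω_n) = 3/(0.413·295) = 0.0247 s.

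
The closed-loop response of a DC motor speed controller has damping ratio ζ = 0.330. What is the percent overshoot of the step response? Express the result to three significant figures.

%OS ≈ 33.3%

For an underdamped second-order system, %OS = 100·exp(−πζ/√(1−ζ²)).
πζ/√(1−ζ²) = π·0.330/√(1−0.109) = 1.098, so %OS = 100·e^(−1.098) = 33.3%.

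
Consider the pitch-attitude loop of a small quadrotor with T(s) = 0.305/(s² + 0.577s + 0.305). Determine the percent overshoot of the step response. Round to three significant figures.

%OS ≈ 14.6%

Matching coefficients with s² + 2ζω_n s + ω_n² gives ω_n² = 0.305 ⇒ ω_n = 0.552 rad/s, and ζ = 0.577/(2ω_n) = 0.522.
%OS = 100 e^{−πζ/√(1−ζ²)} with ζ = 0.522 gives 14.6%.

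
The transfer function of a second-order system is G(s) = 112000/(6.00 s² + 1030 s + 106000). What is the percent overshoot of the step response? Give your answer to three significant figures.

Dividing through by 6.00: denominator becomes s² + 171.7 s + 17670.
So ω_n = √17670 = 133 rad/s and ζ = 171.7/(2·133) = 0.646.
Overshoot: exp(−π·0.646/√(1−0.646²)) = 0.0702, i.e. 7.02%.

%OS ≈ 7.02%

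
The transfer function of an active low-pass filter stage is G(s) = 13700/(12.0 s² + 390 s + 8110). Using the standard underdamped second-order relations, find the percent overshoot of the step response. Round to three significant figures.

%OS ≈ 8.08%

Dividing through by 12.0: denominator becomes s² + 32.50 s + 675.8.
So ω_n = √675.8 = 26.0 rad/s and ζ = 32.50/(2·26.0) = 0.625.
%OS = 100·exp(−πζ/√(1−ζ²)) = 8.08%.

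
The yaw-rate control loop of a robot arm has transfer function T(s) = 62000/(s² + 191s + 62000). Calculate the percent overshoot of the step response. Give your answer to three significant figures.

%OS ≈ 27.1%

ω_n = √62000 = 249 rad/s; ζ = 191/(2·249) = 0.384.
%OS = 100 e^{−πζ/√(1−ζ²)} with ζ = 0.384 gives 27.1%.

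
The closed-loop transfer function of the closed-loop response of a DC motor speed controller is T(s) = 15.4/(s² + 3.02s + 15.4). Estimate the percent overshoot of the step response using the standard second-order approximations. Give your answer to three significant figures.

Matching coefficients with s² + 2ζω_n s + ω_n² gives ω_n² = 15.4 ⇒ ω_n = 3.92 rad/s, and ζ = 3.02/(2ω_n) = 0.385.
%OS = 100·exp(−πζ/√(1−ζ²)) = 27.0%.

%OS ≈ 27.0%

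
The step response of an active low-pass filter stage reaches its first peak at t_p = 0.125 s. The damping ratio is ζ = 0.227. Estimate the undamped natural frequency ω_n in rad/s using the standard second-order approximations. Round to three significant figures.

ω_n ≈ 25.8 rad/s

Peak time t_p = π/ω_d, so ω_d = π/t_p = π/0.125 = 25.1 rad/s.
ω_n = ω_d/√(1−ζ²) = 25.1/√0.948 = 25.8 rad/s.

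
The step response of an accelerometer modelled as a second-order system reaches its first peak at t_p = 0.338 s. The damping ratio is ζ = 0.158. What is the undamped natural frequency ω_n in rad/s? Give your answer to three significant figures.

Peak time t_p = π/ω_d, so ω_d = π/t_p = π/0.338 = 9.29 rad/s.
ω_n = ω_d/√(1−ζ²) = 9.29/√0.975 = 9.41 rad/s.

ω_n ≈ 9.41 rad/s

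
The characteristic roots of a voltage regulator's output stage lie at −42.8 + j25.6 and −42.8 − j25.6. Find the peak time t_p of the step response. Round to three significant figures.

t_p = π/ω_d with ω_d = 25.6 (the imaginary part), so t_p = 0.123 s.

t_p ≈ 0.123 s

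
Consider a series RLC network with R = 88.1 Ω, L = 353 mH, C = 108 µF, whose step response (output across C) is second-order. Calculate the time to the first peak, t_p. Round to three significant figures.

For a series RLC circuit (capacitor voltage as output), ω_n = 1/√(LC) = 1/√(353 mH · 108 µF) = 162 rad/s.
ζ = (R/2)·√(C/L) = (88.1/2)·√(108 µF/353 mH) = 0.770.
ω_d = 162·√(1 − 0.770²) = 103 rad/s. t_p = π/ω_d = 0.0304 s.

t_p ≈ 0.0304 s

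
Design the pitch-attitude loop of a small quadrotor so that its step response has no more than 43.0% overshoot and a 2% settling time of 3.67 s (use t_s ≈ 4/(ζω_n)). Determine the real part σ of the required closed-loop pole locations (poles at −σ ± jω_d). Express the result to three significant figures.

The settling-time spec alone fixes σ = ζω_n = 4/t_s = 4/3.67 = 1.09.
(Overshoot then fixes ζ = 0.259 and hence ω_d = σ·√(1−ζ²)/ζ = 4.06 rad/s.)

σ ≈ 1.09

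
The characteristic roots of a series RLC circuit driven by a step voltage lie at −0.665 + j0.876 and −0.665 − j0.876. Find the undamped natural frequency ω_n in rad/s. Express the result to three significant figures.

ω_n ≈ 1.10 rad/s

The poles are at −σ ± jω_d with σ = 0.665 and ω_d = 0.876, so ω_n = √(σ²+ω_d²) = 1.10 rad/s and ζ = σ/ω_n = 0.605.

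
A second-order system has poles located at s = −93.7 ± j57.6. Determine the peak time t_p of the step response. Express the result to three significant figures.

t_p ≈ 0.0545 s

t_p = π/ω_d with ω_d = 57.6 (the imaginary part), so t_p = 0.0545 s.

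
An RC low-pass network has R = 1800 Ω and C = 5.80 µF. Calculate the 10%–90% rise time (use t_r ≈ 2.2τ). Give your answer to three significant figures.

t_r ≈ 0.0230 s

τ = RC = 1800 × 5.80 µF = 0.0104 s.
t_r ≈ 2.2τ = 0.0230 s.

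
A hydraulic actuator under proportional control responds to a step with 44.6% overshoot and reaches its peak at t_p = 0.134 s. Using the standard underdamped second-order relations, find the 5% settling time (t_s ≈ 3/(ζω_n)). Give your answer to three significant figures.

t_s ≈ 0.498 s

From the overshoot, ζ = −ln(OS)/√(π²+ln²(OS)) = 0.249.
t_p = π/ω_d ⇒ ω_d = 23.4 rad/s; then ω_n = ω_d/√(1−ζ²) = 24.2 rad/s.
t_s ≈ 3/(ζω_n) = 3/(0.249·24.2) = 0.498 s.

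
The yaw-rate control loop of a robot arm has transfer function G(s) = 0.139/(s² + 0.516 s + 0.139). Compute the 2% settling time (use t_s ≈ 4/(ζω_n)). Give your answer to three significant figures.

Comparing the denominator to s² + 2ζω_n s + ω_n²: ω_n = √0.139 = 0.373 rad/s, and 2ζω_n = 0.516 so ζ = 0.516/(2·0.373) = 0.692.
t_s ≈ 4/(ζω_n) = 4/(0.692·0.373) = 15.5 s.

t_s ≈ 15.5 s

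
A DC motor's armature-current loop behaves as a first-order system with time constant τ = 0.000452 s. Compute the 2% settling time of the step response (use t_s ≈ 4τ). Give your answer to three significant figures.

t_s ≈ 0.00181 s

t_s ≈ 4τ = 0.00181 s.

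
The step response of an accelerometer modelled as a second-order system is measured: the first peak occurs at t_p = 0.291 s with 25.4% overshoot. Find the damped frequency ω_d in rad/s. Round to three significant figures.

ω_d ≈ 10.8 rad/s

t_p = π/ω_d, so ω_d = π/0.291 = 10.8 rad/s.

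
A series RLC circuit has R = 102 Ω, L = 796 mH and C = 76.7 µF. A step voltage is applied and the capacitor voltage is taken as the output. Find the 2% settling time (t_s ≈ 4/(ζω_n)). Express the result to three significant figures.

For a series RLC circuit (capacitor voltage as output), ω_n = 1/√(LC) = 1/√(796 mH · 76.7 µF) = 128 rad/s.
ζ = (R/2)·√(C/L) = (102/2)·√(76.7 µF/796 mH) = 0.501.
t_s ≈ 4/(ζω_n) = 0.0624 s.

t_s ≈ 0.0624 s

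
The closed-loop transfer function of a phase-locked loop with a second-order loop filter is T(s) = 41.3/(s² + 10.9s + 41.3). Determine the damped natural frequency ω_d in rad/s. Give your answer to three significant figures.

ω_d ≈ 3.41 rad/s

ω_n = √41.3 = 6.43 rad/s; ζ = 10.9/(2·6.43) = 0.848.
ω_d = ω_n√(1−ζ²) = 3.41 rad/s.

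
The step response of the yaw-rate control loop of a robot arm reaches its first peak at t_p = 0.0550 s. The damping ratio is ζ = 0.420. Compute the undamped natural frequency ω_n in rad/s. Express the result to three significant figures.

ω_n ≈ 62.9 rad/s

Peak time t_p = π/ω_d, so ω_d = π/t_p = π/0.0550 = 57.1 rad/s.
ω_n = ω_d/√(1−ζ²) = 57.1/√0.824 = 62.9 rad/s.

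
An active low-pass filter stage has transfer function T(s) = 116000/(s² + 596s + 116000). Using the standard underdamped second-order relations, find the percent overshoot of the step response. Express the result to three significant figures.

ω_n = √116000 = 341 rad/s; ζ = 596/(2·341) = 0.875.
%OS = 100·exp(−πζ/√(1−ζ²)) = 0.342%.

%OS ≈ 0.342%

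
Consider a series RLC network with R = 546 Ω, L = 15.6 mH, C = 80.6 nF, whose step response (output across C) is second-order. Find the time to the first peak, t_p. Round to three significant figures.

For a series RLC circuit (capacitor voltage as output), ω_n = 1/√(LC) = 1/√(15.6 mH · 80.6 nF) = 28200 rad/s.
ζ = (R/2)·√(C/L) = (546/2)·√(80.6 nF/15.6 mH) = 0.621.
ω_d = ω_n√(1−ζ²) = 22100 rad/s. t_p = π/ω_d = 0.000142 s.

t_p ≈ 0.000142 s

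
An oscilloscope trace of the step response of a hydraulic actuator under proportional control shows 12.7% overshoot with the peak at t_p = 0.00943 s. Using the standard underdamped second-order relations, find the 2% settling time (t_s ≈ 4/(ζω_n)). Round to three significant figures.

The overshoot fixes ζ = −ln(OS)/√(π²+ln²(OS)) = 0.549.
t_p = π/ω_d ⇒ ω_d = 333 rad/s; then ω_n = ω_d/√(1−ζ²) = 399 rad/s.
t_s ≈ 4/(ζω_n) = 4/(0.549·399) = 0.0183 s.

t_s ≈ 0.0183 s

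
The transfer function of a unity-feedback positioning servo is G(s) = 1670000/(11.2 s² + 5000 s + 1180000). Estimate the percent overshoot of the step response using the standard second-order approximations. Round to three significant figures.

%OS ≈ 5.10%

Dividing through by 11.2: denominator becomes s² + 446.4 s + 105400.
So ω_n = √105400 = 325 rad/s and ζ = 446.4/(2·325) = 0.688.
%OS = 100 e^{−πζ/√(1−ζ²)} with ζ = 0.688 gives 5.10%.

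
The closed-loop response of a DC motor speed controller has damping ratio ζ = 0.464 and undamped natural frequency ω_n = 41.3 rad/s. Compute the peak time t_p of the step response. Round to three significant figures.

The damped frequency is ω_d = ω_n√(1−ζ²) = 41.3·√(1−0.215) = 36.6 rad/s.
Peak time t_p = π/ω_d = π/36.6 = 0.0859 s.

t_p ≈ 0.0859 s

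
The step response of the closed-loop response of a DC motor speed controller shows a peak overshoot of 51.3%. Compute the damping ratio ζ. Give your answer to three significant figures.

ζ = −ln(OS)/√(π² + (ln OS)²). With OS = 0.513, ln OS = −0.6675 and ζ = 0.6675/3.212 = 0.208.

ζ ≈ 0.208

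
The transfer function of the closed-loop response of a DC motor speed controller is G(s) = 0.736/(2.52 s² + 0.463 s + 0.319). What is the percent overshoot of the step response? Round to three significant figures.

Dividing through by 2.52: denominator becomes s² + 0.1837 s + 0.1266.
So ω_n = √0.1266 = 0.356 rad/s and ζ = 0.1837/(2·0.356) = 0.258.
%OS = 100·exp(−πζ/√(1−ζ²)) = 43.2%.

%OS ≈ 43.2%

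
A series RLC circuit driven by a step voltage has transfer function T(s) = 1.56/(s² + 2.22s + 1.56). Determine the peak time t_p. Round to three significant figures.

t_p ≈ 5.49 s

ω_n = √1.56 = 1.25 rad/s; ζ = 2.22/(2·1.25) = 0.889.
ω_d = ω_n√(1−ζ²) = 0.573 rad/s. Then t_p = π/ω_d = 5.49 s.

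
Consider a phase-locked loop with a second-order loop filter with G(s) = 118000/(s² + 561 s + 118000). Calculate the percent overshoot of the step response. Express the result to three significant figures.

Comparing the denominator to s² + 2ζω_n s + ω_n²: ω_n = √118000 = 344 rad/s, and 2ζω_n = 561 so ζ = 561/(2·344) = 0.817.
%OS = 100 e^{−πζ/√(1−ζ²)} with ζ = 0.817 gives 1.17%.

%OS ≈ 1.17%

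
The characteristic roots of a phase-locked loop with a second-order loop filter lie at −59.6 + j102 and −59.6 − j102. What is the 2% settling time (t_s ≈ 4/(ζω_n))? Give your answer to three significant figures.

For poles at −σ ± jω_d, ζω_n = σ = 59.6, so t_s ≈ 4/σ = 0.0671 s.

t_s ≈ 0.0671 s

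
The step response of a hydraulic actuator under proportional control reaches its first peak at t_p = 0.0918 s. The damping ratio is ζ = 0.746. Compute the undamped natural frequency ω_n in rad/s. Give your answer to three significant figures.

ω_n ≈ 51.4 rad/s

Peak time t_p = π/ω_d, so ω_d = π/t_p = π/0.0918 = 34.2 rad/s.
ω_n = ω_d/√(1−ζ²) = 34.2/√0.443 = 51.4 rad/s.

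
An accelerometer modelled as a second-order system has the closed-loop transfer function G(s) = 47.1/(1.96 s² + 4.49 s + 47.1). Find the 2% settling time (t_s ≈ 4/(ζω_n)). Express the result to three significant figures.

Dividing through by 1.96: denominator becomes s² + 2.291 s + 24.03.
So ω_n = √24.03 = 4.90 rad/s and ζ = 2.291/(2·4.90) = 0.234.
t_s ≈ 4/(ζω_n) = 3.49 s.

t_s ≈ 3.49 s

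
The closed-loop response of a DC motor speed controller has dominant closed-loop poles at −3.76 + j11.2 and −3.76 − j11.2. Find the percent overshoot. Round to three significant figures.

%OS ≈ 34.8%

The poles are at −σ ± jω_d with σ = 3.76 and ω_d = 11.2, so ω_n = √(σ²+ω_d²) = 11.8 rad/s and ζ = σ/ω_n = 0.318.
Overshoot: exp(−π·0.318/√(1−0.318²)) = 0.348, i.e. 34.8%.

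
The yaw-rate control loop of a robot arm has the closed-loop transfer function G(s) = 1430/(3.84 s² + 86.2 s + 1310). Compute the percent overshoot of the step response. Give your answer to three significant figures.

%OS ≈ 9.04%

Dividing through by 3.84: denominator becomes s² + 22.45 s + 341.1.
So ω_n = √341.1 = 18.5 rad/s and ζ = 22.45/(2·18.5) = 0.608.
%OS = 100 e^{−πζ/√(1−ζ²)} with ζ = 0.608 gives 9.04%.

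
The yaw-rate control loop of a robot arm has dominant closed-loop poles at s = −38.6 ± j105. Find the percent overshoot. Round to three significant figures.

|pole| = ω_n = √(38.6² + 105²) = 112 rad/s; ζ = cos θ = σ/ω_n = 0.345.
Overshoot: exp(−π·0.345/√(1−0.345²)) = 0.315, i.e. 31.5%.

%OS ≈ 31.5%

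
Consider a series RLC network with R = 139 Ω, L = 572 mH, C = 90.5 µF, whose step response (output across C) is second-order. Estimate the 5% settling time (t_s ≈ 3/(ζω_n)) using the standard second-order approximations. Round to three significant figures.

t_s ≈ 0.0247 s

For a series RLC circuit (capacitor voltage as output), ω_n = 1/√(LC) = 1/√(572 mH · 90.5 µF) = 139 rad/s.
ζ = (R/2)·√(C/L) = (139/2)·√(90.5 µF/572 mH) = 0.874.
t_s ≈ 3/(ζω_n) = 0.0247 s.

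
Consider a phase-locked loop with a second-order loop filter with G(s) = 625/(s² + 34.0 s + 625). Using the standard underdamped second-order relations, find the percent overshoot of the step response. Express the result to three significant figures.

Comparing the denominator to s² + 2ζω_n s + ω_n²: ω_n = √625 = 25.0 rad/s, and 2ζω_n = 34.0 so ζ = 34.0/(2·25.0) = 0.680.
%OS = 100·exp(−πζ/√(1−ζ²)) = 5.43%.

%OS ≈ 5.43%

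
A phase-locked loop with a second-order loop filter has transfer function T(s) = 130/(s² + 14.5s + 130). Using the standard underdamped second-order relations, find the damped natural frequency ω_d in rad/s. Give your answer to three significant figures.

ω_n = √130 = 11.4 rad/s; ζ = 14.5/(2·11.4) = 0.636.
The damped frequency ω_d = ω_n√(1−ζ²) = 8.80 rad/s.

ω_d ≈ 8.80 rad/s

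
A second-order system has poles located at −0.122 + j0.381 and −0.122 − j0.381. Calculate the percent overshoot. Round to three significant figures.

%OS ≈ 36.6%

With σ = 0.122, ω_d = 0.381: ω_n = √(σ²+ω_d²) = 0.400 rad/s, ζ = σ/ω_n = 0.305.
%OS = 100·exp(−πζ/√(1−ζ²)) = 36.6%.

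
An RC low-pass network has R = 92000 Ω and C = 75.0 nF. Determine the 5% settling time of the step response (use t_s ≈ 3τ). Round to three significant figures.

t_s ≈ 0.0207 s

τ = RC = 92000 × 75.0 nF = 0.00690 s.
t_s ≈ 3τ = 0.0207 s.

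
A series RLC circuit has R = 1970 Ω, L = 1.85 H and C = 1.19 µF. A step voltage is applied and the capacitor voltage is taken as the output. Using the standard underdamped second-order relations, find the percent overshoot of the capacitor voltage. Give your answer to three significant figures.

%OS ≈ 1.75%

For a series RLC circuit (capacitor voltage as output), ω_n = 1/√(LC) = 1/√(1.85 H · 1.19 µF) = 674 rad/s.
ζ = (R/2)·√(C/L) = (1970/2)·√(1.19 µF/1.85 H) = 0.790.
Overshoot: exp(−π·0.790/√(1−0.790²)) = 0.0175, i.e. 1.75%.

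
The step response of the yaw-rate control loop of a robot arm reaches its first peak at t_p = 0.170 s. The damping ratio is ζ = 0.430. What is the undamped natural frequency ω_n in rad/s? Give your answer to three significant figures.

ω_n ≈ 20.5 rad/s

Peak time t_p = π/ω_d, so ω_d = π/t_p = π/0.170 = 18.5 rad/s.
ω_n = ω_d/√(1−ζ²) = 18.5/√0.815 = 20.5 rad/s.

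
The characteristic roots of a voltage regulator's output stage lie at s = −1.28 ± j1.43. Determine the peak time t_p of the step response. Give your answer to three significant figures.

t_p ≈ 2.20 s

t_p = π/ω_d with ω_d = 1.43 (the imaginary part), so t_p = 2.20 s.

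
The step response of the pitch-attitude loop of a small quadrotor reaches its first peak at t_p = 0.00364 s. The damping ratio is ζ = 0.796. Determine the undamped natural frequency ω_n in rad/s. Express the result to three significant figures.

ω_n ≈ 1430 rad/s

Peak time t_p = π/ω_d, so ω_d = π/t_p = π/0.00364 = 863 rad/s.
ω_n = ω_d/√(1−ζ²) = 863/√0.366 = 1430 rad/s.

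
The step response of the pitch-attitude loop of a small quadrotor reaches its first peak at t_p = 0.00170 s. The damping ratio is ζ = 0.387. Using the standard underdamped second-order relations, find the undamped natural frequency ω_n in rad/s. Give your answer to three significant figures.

Peak time t_p = π/ω_d, so ω_d = π/t_p = π/0.00170 = 1850 rad/s.
ω_n = ω_d/√(1−ζ²) = 1850/√0.850 = 2000 rad/s.

ω_n ≈ 2000 rad/s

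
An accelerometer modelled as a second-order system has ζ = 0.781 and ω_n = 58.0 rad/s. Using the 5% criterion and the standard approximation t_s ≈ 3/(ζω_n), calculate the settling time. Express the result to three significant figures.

t_s ≈ 0.0662 s

t_s ≈ 3/(ζω_n) = 3/(0.781 × 58.0) = 0.0662 s.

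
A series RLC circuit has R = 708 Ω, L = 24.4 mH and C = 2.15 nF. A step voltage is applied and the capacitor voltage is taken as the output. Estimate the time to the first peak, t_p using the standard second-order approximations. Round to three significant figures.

For a series RLC circuit (capacitor voltage as output), ω_n = 1/√(LC) = 1/√(24.4 mH · 2.15 nF) = 138000 rad/s.
ζ = (R/2)·√(C/L) = (708/2)·√(2.15 nF/24.4 mH) = 0.105.
The damped frequency ω_d = ω_n√(1−ζ²) = 137000 rad/s. t_p = π/ω_d = 0.0000229 s.

t_p ≈ 0.0000229 s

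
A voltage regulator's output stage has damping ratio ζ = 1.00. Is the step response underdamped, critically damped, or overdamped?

Since ζ = 1, the system is critically damped.

critically damped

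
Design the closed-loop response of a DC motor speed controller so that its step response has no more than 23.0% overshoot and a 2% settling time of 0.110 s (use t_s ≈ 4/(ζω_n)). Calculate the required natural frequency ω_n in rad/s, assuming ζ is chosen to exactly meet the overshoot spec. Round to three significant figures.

ω_n ≈ 85.8 rad/s

Inverting the overshoot relation: ζ = |ln 0.230|/√(π² + ln²0.230) = 0.424.
Then ω_n = 4/(ζ t_s) = 4/(0.424 × 0.110) = 85.8 rad/s.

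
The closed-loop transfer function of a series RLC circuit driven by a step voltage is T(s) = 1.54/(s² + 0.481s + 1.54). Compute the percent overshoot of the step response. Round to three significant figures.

ω_n = √1.54 = 1.24 rad/s; ζ = 0.481/(2·1.24) = 0.194.
%OS = 100·exp(−πζ/√(1−ζ²)) = 53.8%.

%OS ≈ 53.8%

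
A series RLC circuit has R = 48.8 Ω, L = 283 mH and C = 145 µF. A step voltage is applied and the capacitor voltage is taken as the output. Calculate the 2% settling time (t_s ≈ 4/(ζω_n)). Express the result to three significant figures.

For a series RLC circuit (capacitor voltage as output), ω_n = 1/√(LC) = 1/√(283 mH · 145 µF) = 156 rad/s.
ζ = (R/2)·√(C/L) = (48.8/2)·√(145 µF/283 mH) = 0.552.
t_s ≈ 4/(ζω_n) = 0.0464 s.

t_s ≈ 0.0464 s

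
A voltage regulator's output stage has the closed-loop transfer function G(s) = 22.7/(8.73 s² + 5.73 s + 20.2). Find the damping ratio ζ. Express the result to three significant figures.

ζ ≈ 0.216

Dividing through by 8.73: denominator becomes s² + 0.6564 s + 2.314.
So ω_n = √2.314 = 1.52 rad/s and ζ = 0.6564/(2·1.52) = 0.216.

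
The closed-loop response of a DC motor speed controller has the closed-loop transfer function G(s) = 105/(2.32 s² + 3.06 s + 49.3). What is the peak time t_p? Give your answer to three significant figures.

Dividing through by 2.32: denominator becomes s² + 1.319 s + 21.25.
So ω_n = √21.25 = 4.61 rad/s and ζ = 1.319/(2·4.61) = 0.143.
The damped frequency ω_d = ω_n√(1−ζ²) = 4.56 rad/s. t_p = π/ω_d = 0.689 s.

t_p ≈ 0.689 s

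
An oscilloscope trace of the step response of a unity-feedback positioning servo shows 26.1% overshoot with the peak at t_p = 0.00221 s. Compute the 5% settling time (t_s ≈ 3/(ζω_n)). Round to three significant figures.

t_s ≈ 0.00494 s

ζ from %OS: ζ = |ln 0.261|/√(π²+ln²0.261) = 0.393.
From t_p = π/ω_d, ω_d = π/0.00221 = 1420 rad/s, so ω_n = ω_d/√(1−ζ²) = 1550 rad/s.
t_s ≈ 3/(ζω_n) = 3/(0.393·1550) = 0.00494 s.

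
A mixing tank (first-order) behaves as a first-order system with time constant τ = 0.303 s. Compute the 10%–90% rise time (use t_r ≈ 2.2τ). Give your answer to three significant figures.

t_r ≈ 2.2τ = 0.667 s.

t_r ≈ 0.667 s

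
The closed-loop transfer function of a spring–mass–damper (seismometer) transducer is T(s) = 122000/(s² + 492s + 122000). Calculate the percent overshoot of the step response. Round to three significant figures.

Matching coefficients with s² + 2ζω_n s + ω_n² gives ω_n² = 122000 ⇒ ω_n = 349 rad/s, and ζ = 492/(2ω_n) = 0.704.
Overshoot: exp(−π·0.704/√(1−0.704²)) = 0.0443, i.e. 4.43%.

%OS ≈ 4.43%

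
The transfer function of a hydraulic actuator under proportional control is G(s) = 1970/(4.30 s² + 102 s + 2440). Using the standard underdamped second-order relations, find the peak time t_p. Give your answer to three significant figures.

t_p ≈ 0.152 s

Dividing through by 4.30: denominator becomes s² + 23.72 s + 567.4.
So ω_n = √567.4 = 23.8 rad/s and ζ = 23.72/(2·23.8) = 0.498.
ω_d = ω_n√(1−ζ²) = 20.7 rad/s. t_p = π/ω_d = 0.152 s.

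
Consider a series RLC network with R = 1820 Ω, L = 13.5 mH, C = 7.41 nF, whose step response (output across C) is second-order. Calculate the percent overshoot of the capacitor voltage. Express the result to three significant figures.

%OS ≈ 5.68%

For a series RLC circuit (capacitor voltage as output), ω_n = 1/√(LC) = 1/√(13.5 mH · 7.41 nF) = 100000 rad/s.
ζ = (R/2)·√(C/L) = (1820/2)·√(7.41 nF/13.5 mH) = 0.674.
Overshoot: exp(−π·0.674/√(1−0.674²)) = 0.0568, i.e. 5.68%.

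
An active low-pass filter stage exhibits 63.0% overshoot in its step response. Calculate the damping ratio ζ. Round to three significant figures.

ζ ≈ 0.146

From %OS = 100·exp(−πζ/√(1−ζ²)), invert to get ζ = −ln(OS)/√(π² + ln²(OS)) with OS = 0.630.
−ln 0.630 = 0.4620, so ζ = 0.4620/√(π² + 0.2135) = 0.146.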